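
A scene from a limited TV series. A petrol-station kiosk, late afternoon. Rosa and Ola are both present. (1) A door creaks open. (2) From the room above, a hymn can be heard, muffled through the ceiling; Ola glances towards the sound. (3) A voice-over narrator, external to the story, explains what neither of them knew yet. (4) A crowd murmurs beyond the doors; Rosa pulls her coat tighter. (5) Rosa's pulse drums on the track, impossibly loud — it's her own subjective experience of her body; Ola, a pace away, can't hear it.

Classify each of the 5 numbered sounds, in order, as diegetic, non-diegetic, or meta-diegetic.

Sound (1): an in-world source (a door); characters could hear it, so diegetic.
(2) the music has an off-screen but real-world source and a character hears it → diegetic.
(3) commentary laid over the scene from outside the fiction → non-diegetic.
(4) it's the actual ambient sound of the location → diegetic.
(5) is meta-diegetic: it's Rosa's internal bodily sensation rendered as sound; only Rosa 'hears' it.

diegetic, diegetic, non-diegetic, diegetic, meta-diegetic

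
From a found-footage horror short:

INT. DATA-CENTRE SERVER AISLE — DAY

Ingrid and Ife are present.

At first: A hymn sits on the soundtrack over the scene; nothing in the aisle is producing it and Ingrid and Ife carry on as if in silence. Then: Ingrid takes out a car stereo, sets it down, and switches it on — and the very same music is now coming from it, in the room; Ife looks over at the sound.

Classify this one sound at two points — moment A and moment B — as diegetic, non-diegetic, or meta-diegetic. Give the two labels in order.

Moment A: no in-world source exists and no character can hear it — underscore → non-diegetic.
Moment B: a car stereo is now a real source in the story world and the characters hear it → diegetic.

non-diegetic, diegetic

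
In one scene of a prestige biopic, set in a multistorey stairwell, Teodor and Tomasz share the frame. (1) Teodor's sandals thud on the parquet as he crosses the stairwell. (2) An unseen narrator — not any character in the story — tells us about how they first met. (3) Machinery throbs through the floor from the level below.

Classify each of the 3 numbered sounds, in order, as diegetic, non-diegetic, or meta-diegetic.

(1) a character's body making contact with the set — an in-world sound → diegetic.
(2) the narrator exists outside the story world, addressing only the audience → non-diegetic.
(3) ambient/room sound belonging to the story's physical space → diegetic.

diegetic, non-diegetic, diegetic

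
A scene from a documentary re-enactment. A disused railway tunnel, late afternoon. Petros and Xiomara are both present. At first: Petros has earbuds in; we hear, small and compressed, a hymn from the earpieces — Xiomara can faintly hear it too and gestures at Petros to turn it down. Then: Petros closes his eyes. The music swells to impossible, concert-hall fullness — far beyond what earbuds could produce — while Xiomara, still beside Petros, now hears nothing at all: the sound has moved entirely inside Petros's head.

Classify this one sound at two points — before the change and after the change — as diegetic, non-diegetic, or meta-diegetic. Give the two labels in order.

Before the change: the earbuds are a physical source both characters can hear → diegetic.
After the change: the music now exists only as Petros's subjective experience; Xiomara can no longer hear it → meta-diegetic.

diegetic, meta-diegetic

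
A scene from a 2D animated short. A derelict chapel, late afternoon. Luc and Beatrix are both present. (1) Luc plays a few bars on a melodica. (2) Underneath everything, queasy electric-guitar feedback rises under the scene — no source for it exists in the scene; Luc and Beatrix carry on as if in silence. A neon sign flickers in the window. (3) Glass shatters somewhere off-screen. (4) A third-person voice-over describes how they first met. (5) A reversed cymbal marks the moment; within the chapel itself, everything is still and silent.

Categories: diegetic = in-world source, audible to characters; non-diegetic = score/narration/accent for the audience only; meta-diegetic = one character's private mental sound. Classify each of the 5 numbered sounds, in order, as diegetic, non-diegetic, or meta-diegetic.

(1) is diegetic: the instrument and the performer are both in the scene.
(2) is non-diegetic: score with no on-screen or off-screen source; it exists for the audience alone.
(3) is diegetic: the sound comes from glass physically present in the location.
(4) is non-diegetic: external voice-over — not a character, not heard by anyone in the scene.
Sound (5): an editorial stinger — it belongs to the cut, not the story world, so non-diegetic.

diegetic, non-diegetic, diegetic, non-diegetic, non-diegetic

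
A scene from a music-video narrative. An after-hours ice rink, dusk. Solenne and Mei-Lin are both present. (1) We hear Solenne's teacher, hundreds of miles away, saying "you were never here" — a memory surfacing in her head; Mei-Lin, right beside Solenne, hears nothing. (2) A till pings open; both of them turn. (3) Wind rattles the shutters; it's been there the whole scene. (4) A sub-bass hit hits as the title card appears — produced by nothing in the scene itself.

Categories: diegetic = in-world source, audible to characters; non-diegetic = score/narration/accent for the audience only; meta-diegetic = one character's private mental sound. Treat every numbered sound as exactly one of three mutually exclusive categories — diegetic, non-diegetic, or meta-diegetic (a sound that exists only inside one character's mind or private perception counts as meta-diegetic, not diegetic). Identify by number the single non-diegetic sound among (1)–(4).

(1) is meta-diegetic: the voice is a memory playing only inside Solenne's mind; Mei-Lin can't hear it.
(2) is diegetic: an in-world source (a till); characters could hear it.
(3) is diegetic: it's the actual ambient sound of the location.
(4) an editorial stinger — it belongs to the cut, not the story world → non-diegetic.
Only (4) is non-diegetic.

4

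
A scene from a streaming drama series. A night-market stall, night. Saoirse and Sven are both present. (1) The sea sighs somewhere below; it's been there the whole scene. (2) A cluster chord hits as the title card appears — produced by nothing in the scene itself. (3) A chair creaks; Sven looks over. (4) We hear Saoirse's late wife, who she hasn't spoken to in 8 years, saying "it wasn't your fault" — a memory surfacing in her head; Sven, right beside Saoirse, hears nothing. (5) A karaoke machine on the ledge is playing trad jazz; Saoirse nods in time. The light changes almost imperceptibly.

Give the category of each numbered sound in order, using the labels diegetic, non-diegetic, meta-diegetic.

Sound (1): ambient/room sound belonging to the story's physical space, so diegetic.
(2) nothing in the scene produces it; it's an accent added for the audience → non-diegetic.
(3) is diegetic: the sound comes from a chair physically present in the location.
(4) it's Saoirse's recollection rendered as sound; the other character can't hear it → meta-diegetic.
(5) is diegetic: a karaoke machine is a physical source in the scene and Saoirse reacts to it.

diegetic, non-diegetic, diegetic, meta-diegetic, diegetic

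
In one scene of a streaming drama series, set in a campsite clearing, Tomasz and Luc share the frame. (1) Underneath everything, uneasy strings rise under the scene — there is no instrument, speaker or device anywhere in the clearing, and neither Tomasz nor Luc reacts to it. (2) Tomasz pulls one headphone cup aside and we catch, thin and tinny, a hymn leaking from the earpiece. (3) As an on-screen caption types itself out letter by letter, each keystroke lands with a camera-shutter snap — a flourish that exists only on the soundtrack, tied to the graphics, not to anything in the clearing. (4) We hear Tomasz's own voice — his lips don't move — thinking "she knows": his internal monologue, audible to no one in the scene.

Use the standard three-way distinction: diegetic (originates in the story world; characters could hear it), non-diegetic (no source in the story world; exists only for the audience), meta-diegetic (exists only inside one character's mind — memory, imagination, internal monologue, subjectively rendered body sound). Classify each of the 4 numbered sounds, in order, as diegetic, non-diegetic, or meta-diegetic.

non-diegetic, diegetic, non-diegetic, meta-diegetic

(1) nothing in the clearing produces it and the characters don't hear it — pure soundtrack → non-diegetic.
(2) it's leaking from a physical pair of headphones in the scene → diegetic.
(3) is non-diegetic: the caption isn't part of the story world, so neither is the sound tied to it.
(4) is meta-diegetic: internal monologue — inside Tomasz's mind, not spoken into the scene.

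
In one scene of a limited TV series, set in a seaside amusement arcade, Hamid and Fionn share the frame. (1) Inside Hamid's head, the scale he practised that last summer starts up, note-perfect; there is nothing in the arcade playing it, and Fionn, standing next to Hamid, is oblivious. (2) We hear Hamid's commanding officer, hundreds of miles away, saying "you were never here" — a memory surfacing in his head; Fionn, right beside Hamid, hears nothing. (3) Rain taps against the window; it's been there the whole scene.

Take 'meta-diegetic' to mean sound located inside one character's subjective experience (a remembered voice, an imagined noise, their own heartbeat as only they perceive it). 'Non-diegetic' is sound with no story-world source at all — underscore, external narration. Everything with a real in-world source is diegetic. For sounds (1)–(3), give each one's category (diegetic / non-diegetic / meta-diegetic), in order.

Sound (1): it lives in Hamid's subjectivity, not in the arcade, so meta-diegetic.
(2) is meta-diegetic: a remembered line, private to Hamid — not present in the room, not audible to Fionn.
(3) is diegetic: it's the actual ambient sound of the location.

meta-diegetic, meta-diegetic, diegetic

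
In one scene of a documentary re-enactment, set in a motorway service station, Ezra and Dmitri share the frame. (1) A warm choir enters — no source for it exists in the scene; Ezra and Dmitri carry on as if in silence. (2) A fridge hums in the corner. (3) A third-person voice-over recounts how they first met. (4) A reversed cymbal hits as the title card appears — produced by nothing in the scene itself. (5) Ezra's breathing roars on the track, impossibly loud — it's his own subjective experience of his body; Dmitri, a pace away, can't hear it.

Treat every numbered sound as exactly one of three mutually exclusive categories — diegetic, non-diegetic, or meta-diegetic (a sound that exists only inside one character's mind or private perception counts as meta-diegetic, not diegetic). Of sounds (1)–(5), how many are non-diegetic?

3

(1) score with no on-screen or off-screen source; it exists for the audience alone → non-diegetic.
(2) it's the actual ambient sound of the location → diegetic.
Sound (3): commentary laid over the scene from outside the fiction, so non-diegetic.
Sound (4): nothing in the scene produces it; it's an accent added for the audience, so non-diegetic.
(5) is meta-diegetic: a subjective body sound — Ezra's private perception, inaudible to Dmitri.
So 3 of the 5 are non-diegetic: (1), (3), (4).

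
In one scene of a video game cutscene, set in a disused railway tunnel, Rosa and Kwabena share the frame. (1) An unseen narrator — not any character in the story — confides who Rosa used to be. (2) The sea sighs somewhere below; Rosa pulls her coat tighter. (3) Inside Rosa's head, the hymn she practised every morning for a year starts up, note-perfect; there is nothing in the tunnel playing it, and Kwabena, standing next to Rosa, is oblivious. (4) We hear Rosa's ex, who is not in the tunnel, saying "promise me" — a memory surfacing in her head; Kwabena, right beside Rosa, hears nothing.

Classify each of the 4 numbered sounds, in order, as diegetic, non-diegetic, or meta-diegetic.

Sound (1): the narrator exists outside the story world, addressing only the audience, so non-diegetic.
(2) ambient/room sound belonging to the story's physical space → diegetic.
(3) is meta-diegetic: it lives in Rosa's subjectivity, not in the tunnel.
Sound (4): the voice is a memory playing only inside Rosa's mind; Kwabena can't hear it, so meta-diegetic.

non-diegetic, diegetic, meta-diegetic, meta-diegetic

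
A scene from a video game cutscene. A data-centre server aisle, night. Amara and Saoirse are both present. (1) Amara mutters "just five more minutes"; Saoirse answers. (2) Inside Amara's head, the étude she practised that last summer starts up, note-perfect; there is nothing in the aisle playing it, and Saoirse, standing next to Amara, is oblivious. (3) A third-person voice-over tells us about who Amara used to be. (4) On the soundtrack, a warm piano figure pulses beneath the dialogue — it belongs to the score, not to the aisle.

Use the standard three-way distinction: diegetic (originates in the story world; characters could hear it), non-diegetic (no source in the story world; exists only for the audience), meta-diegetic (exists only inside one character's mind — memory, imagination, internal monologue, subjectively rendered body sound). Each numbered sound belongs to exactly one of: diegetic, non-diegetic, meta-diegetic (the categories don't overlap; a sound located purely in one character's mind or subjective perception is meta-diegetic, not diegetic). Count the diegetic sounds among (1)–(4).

(1) on-screen dialogue — Amara speaks and Saoirse is there to hear → diegetic.
Sound (2): it lives in Amara's subjectivity, not in the aisle, so meta-diegetic.
(3) the narrator exists outside the story world, addressing only the audience → non-diegetic.
(4) is non-diegetic: score with no on-screen or off-screen source; it exists for the audience alone.
Diegetic: (1) — that's 1.

1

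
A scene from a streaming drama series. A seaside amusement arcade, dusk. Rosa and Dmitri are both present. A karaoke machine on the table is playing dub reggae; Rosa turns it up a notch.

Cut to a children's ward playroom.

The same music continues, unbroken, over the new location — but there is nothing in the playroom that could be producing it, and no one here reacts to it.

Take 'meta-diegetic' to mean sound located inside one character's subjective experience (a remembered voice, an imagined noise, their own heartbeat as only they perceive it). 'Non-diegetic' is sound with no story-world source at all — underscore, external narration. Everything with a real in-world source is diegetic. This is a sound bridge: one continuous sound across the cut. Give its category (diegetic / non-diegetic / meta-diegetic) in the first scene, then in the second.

Scene one: a karaoke machine is an on-screen source and Rosa reacts to it → diegetic.
Scene two: there is no source in the playroom and no one hears it — it's now underscore → non-diegetic.

diegetic, non-diegetic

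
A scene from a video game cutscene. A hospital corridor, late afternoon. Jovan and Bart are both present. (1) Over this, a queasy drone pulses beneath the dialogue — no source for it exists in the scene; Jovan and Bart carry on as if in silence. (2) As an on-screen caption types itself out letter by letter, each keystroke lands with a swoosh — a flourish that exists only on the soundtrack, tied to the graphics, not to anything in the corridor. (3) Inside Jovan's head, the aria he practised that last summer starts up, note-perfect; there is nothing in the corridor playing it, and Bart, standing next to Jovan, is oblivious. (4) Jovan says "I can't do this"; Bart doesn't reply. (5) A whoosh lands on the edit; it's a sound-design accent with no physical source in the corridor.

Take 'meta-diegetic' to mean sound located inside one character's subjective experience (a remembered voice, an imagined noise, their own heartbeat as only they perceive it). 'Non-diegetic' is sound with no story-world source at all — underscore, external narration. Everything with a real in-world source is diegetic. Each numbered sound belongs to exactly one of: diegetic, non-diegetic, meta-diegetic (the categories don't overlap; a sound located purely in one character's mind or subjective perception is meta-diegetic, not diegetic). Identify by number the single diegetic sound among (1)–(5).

Sound (1): nothing in the corridor produces it and the characters don't hear it — pure soundtrack, so non-diegetic.
Sound (2): the caption isn't part of the story world, so neither is the sound tied to it, so non-diegetic.
Sound (3): remembered music, private to Jovan — Bart is oblivious because it isn't in the room, so meta-diegetic.
Sound (4): spoken by a character present in the story world, so diegetic.
Sound (5): it's a sound-design accent with no in-world source; no one in the scene can hear it, so non-diegetic.
Only (4) is diegetic.

4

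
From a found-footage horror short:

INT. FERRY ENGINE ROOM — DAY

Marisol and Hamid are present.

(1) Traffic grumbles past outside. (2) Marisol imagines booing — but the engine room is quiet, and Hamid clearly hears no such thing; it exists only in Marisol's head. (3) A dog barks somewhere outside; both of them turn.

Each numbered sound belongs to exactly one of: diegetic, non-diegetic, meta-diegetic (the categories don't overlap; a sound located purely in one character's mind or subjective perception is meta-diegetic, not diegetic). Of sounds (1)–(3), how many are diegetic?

(1) traffic is part of the location's real environment → diegetic.
Sound (2): Marisol alone 'hears' it — an imagined sound, not present in the space, so meta-diegetic.
(3) is diegetic: the sound comes from a dog physically present in the location.
So 2 of the 3 are diegetic: (1), (3).

2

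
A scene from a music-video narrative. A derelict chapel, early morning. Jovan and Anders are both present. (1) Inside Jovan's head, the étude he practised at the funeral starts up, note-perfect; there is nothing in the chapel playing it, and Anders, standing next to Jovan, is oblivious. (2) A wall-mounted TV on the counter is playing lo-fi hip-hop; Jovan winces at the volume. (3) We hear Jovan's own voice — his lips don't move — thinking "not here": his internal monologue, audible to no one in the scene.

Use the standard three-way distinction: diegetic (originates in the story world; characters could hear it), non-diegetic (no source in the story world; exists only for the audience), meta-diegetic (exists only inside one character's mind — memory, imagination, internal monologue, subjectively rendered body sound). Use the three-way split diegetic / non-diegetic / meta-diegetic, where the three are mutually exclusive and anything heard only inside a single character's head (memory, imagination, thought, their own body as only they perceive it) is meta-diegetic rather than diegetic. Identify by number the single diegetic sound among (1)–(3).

2

(1) remembered music, private to Jovan — Anders is oblivious because it isn't in the room → meta-diegetic.
(2) source music from a wall-mounted TV, which exists in the story world → diegetic.
(3) internal monologue — inside Jovan's mind, not spoken into the scene → meta-diegetic.
Only (2) is diegetic.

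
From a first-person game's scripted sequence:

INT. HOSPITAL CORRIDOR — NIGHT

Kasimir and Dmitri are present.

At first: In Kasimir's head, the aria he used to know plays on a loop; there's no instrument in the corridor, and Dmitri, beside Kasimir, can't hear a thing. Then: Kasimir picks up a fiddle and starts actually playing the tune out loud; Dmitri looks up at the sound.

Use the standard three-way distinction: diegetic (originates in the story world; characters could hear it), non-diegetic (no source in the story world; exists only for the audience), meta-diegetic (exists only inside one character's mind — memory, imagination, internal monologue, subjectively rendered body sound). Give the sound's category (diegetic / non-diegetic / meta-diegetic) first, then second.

meta-diegetic, diegetic

First: the tune exists only as Kasimir's private memory; Dmitri can't hear it → meta-diegetic.
Second: Kasimir is now producing it live on a fiddle, in the room, and Dmitri hears it → diegetic.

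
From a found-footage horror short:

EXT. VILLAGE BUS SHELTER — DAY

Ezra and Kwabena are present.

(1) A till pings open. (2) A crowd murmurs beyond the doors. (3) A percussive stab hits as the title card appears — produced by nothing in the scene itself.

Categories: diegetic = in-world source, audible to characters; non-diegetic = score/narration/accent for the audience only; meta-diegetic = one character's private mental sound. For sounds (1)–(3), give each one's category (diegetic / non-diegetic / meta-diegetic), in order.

(1) is diegetic: a till is a real object/event in the scene's world.
Sound (2): it's the actual ambient sound of the location, so diegetic.
Sound (3): it's a sound-design accent with no in-world source; no one in the scene can hear it, so non-diegetic.

diegetic, diegetic, non-diegetic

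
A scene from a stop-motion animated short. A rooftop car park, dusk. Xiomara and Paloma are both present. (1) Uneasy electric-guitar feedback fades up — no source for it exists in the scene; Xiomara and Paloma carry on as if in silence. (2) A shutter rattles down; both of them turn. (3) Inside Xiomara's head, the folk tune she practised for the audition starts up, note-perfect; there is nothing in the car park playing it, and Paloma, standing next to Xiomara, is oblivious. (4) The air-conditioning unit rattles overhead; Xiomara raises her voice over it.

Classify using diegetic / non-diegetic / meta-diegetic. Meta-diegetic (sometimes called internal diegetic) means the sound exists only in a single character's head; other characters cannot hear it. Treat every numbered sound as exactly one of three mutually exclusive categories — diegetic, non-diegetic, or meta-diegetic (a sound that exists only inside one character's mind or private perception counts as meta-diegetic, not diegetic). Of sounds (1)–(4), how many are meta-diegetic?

1

(1) is non-diegetic: it has no source in the story world and no character can hear it — it's underscore.
(2) is diegetic: a shutter is a real object/event in the scene's world.
Sound (3): the music is a memory playing inside Xiomara's mind alone; no real-world source, Paloma can't hear it, so meta-diegetic.
(4) is diegetic: it's the actual ambient sound of the location.
So 1 of the 4 is meta-diegetic: (3).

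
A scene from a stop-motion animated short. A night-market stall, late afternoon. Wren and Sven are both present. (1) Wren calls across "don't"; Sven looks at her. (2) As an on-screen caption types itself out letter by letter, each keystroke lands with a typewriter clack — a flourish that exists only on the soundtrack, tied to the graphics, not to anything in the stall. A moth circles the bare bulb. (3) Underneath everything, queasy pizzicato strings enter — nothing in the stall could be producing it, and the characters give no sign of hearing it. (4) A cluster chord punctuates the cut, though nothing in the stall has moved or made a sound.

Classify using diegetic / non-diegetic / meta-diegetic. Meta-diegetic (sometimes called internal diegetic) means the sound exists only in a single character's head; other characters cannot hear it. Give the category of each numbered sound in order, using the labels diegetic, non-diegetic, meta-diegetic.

diegetic, non-diegetic, non-diegetic, non-diegetic

(1) is diegetic: spoken by a character present in the story world.
(2) sound married to a title/caption — outside the diegesis by definition → non-diegetic.
(3) is non-diegetic: score with no on-screen or off-screen source; it exists for the audience alone.
(4) is non-diegetic: it's a sound-design accent with no in-world source; no one in the scene can hear it.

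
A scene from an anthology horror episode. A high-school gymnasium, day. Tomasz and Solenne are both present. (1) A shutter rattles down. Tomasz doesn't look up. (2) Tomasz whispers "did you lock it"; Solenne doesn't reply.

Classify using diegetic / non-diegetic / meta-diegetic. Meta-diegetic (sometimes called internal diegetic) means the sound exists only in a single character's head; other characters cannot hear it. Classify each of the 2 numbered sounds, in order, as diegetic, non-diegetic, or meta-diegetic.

(1) a shutter is a real object/event in the scene's world → diegetic.
Sound (2): spoken by a character present in the story world, so diegetic.

diegetic, diegetic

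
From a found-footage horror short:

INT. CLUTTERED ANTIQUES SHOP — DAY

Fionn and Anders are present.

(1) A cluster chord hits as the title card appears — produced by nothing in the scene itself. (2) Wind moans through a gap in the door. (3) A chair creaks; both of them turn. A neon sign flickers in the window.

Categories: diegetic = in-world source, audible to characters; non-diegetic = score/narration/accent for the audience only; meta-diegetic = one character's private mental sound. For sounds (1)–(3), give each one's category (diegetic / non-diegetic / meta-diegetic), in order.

non-diegetic, diegetic, diegetic

Sound (1): nothing in the scene produces it; it's an accent added for the audience, so non-diegetic.
(2) ambient/room sound belonging to the story's physical space → diegetic.
(3) is diegetic: the sound comes from a chair physically present in the location.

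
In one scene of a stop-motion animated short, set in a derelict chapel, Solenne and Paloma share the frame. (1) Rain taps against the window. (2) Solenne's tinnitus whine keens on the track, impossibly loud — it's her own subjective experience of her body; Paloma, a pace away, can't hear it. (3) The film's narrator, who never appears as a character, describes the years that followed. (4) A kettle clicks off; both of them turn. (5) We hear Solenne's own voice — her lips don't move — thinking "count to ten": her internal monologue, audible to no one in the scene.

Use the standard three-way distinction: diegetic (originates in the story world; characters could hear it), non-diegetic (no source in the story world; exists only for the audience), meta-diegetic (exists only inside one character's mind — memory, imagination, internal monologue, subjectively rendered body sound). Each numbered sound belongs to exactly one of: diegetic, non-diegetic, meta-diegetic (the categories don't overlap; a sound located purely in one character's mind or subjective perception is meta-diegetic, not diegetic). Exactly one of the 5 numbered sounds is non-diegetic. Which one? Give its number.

(1) it's the actual ambient sound of the location → diegetic.
(2) a subjective body sound — Solenne's private perception, inaudible to Paloma → meta-diegetic.
(3) is non-diegetic: external voice-over — not a character, not heard by anyone in the scene.
(4) an in-world source (a kettle); characters could hear it → diegetic.
(5) is meta-diegetic: it's Solenne's unspoken thought, heard only by the audience via her subjectivity.
Only (3) is non-diegetic.

3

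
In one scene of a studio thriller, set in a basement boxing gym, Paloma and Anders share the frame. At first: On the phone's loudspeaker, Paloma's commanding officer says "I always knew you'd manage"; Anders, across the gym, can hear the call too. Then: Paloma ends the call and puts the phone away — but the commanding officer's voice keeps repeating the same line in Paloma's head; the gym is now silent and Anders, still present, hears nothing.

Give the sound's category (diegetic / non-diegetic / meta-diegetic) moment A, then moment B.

Moment A: the loudspeaker is an in-world source; both Paloma and Anders hear the call → diegetic.
Moment B: with the phone off, the voice continues only as Paloma's private mental replay — Anders can't hear it → meta-diegetic.

diegetic, meta-diegetic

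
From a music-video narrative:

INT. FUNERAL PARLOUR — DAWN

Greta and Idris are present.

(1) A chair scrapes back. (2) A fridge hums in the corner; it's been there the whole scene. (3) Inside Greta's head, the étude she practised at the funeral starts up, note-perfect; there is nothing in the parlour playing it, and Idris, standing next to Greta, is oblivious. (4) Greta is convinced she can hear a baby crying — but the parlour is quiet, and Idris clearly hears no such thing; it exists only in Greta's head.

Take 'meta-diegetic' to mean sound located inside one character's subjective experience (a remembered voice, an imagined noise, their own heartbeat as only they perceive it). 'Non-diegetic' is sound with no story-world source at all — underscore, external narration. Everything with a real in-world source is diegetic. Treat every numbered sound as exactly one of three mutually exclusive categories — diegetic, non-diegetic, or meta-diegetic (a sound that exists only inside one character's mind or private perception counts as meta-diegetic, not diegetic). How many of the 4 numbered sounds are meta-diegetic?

Sound (1): the sound comes from a chair physically present in the location, so diegetic.
Sound (2): ambient/room sound belonging to the story's physical space, so diegetic.
(3) is meta-diegetic: remembered music, private to Greta — Idris is oblivious because it isn't in the room.
(4) is meta-diegetic: the sound is imagined by Greta; nothing in the story world is producing it and Idris can't hear it.
Meta-diegetic: (3), (4) — that's 2.

2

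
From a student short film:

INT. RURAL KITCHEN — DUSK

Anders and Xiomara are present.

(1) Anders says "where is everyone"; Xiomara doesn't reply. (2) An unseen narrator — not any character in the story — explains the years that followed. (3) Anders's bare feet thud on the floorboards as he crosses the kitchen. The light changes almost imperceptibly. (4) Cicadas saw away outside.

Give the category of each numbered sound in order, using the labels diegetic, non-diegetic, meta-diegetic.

(1) Anders is a character speaking aloud in the scene → diegetic.
Sound (2): external voice-over — not a character, not heard by anyone in the scene, so non-diegetic.
(3) Anders's footsteps are produced in the story world → diegetic.
(4) is diegetic: cicadas is part of the location's real environment.

diegetic, non-diegetic, diegetic, diegetic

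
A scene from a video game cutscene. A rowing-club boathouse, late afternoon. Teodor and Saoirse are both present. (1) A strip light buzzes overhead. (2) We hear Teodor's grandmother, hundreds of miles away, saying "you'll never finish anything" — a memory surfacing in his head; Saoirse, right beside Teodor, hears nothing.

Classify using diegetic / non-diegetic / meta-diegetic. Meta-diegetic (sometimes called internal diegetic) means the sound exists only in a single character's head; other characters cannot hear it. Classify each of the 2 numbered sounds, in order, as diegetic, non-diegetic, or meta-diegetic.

(1) is diegetic: it's the actual ambient sound of the location.
(2) a remembered line, private to Teodor — not present in the room, not audible to Saoirse → meta-diegetic.

diegetic, meta-diegetic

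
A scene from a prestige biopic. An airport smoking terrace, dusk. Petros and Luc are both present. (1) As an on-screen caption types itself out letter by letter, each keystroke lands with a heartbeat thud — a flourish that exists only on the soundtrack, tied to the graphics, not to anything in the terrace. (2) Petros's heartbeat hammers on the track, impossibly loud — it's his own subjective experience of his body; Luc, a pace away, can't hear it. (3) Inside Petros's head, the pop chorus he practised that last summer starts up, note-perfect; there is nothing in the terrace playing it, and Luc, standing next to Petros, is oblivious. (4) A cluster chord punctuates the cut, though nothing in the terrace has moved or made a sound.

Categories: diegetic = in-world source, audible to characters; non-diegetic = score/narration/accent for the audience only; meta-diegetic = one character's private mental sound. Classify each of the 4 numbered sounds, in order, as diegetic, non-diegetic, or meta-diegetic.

(1) is non-diegetic: sound married to a title/caption — outside the diegesis by definition.
Sound (2): a subjective body sound — Petros's private perception, inaudible to Luc, so meta-diegetic.
(3) is meta-diegetic: it lives in Petros's subjectivity, not in the terrace.
(4) an editorial stinger — it belongs to the cut, not the story world → non-diegetic.

non-diegetic, meta-diegetic, meta-diegetic, non-diegetic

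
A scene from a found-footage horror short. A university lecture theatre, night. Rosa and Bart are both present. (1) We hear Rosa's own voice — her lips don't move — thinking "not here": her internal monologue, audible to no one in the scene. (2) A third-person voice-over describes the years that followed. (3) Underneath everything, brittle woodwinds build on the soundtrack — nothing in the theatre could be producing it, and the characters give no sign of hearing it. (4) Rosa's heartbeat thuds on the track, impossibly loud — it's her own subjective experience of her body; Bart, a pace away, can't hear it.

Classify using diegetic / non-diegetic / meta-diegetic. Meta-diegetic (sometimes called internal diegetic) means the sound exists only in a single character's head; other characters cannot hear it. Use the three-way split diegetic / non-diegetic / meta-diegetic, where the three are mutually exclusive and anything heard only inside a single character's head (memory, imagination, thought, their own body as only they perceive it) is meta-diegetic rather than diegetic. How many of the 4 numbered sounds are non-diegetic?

2

Sound (1): Rosa's thought-voice: a private mental sound no other character can hear, so meta-diegetic.
Sound (2): commentary laid over the scene from outside the fiction, so non-diegetic.
Sound (3): score with no on-screen or off-screen source; it exists for the audience alone, so non-diegetic.
(4) point-of-audition from inside Rosa's body; not a sound in the room → meta-diegetic.
Non-diegetic: (2), (3) — that's 2.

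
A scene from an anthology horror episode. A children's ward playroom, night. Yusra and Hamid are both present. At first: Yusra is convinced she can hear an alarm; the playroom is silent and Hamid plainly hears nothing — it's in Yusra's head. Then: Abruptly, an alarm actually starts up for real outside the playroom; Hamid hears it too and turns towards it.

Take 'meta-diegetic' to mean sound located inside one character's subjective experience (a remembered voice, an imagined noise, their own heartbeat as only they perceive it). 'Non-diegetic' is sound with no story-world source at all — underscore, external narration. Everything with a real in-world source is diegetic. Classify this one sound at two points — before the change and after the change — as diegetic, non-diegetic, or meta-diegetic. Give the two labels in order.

Before the change: only Yusra 'hears' it — imagined, in her mind → meta-diegetic.
After the change: now there's a real external source and Hamid hears it too — in the story world → diegetic.

meta-diegetic, diegetic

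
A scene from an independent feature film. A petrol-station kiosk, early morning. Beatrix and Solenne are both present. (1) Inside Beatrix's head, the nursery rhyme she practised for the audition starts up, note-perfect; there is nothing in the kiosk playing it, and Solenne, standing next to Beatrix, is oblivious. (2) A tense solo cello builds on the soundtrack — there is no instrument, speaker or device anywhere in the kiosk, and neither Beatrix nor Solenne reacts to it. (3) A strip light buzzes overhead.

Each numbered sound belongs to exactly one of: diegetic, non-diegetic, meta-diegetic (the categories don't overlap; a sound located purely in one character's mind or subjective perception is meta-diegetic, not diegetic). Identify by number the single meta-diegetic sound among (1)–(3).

Sound (1): remembered music, private to Beatrix — Solenne is oblivious because it isn't in the room, so meta-diegetic.
Sound (2): score with no on-screen or off-screen source; it exists for the audience alone, so non-diegetic.
(3) is diegetic: a strip light is part of the location's real environment.
Only (1) is meta-diegetic.

1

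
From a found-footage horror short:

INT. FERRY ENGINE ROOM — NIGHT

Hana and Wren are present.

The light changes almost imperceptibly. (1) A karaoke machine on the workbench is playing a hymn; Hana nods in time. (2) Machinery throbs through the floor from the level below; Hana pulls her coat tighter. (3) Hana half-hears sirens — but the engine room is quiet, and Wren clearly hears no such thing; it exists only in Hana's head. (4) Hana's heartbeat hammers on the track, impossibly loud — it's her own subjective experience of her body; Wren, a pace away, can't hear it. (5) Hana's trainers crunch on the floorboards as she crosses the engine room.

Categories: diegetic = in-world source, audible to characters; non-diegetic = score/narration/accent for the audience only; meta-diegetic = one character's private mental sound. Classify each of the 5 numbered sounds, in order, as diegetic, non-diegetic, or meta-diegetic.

diegetic, diegetic, meta-diegetic, meta-diegetic, diegetic

Sound (1): a karaoke machine is a physical source in the scene and Hana reacts to it, so diegetic.
(2) is diegetic: ambient/room sound belonging to the story's physical space.
(3) is meta-diegetic: Hana alone 'hears' it — an imagined sound, not present in the space.
(4) it's Hana's internal bodily sensation rendered as sound; only Hana 'hears' it → meta-diegetic.
Sound (5): Hana's footsteps are produced in the story world, so diegetic.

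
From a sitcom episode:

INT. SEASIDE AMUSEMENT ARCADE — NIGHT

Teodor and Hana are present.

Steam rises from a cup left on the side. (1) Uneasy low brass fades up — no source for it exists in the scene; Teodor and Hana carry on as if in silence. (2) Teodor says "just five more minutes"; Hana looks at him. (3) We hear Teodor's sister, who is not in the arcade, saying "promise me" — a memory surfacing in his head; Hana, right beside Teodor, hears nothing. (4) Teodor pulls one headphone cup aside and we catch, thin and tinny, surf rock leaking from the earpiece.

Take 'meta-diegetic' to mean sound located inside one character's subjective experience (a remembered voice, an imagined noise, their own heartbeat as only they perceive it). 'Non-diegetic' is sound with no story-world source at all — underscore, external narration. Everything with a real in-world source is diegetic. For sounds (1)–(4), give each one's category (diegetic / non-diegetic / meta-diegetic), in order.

non-diegetic, diegetic, meta-diegetic, diegetic

(1) is non-diegetic: nothing in the arcade produces it and the characters don't hear it — pure soundtrack.
(2) is diegetic: on-screen dialogue — Teodor speaks and Hana is there to hear.
(3) the voice is a memory playing only inside Teodor's mind; Hana can't hear it → meta-diegetic.
(4) is diegetic: it's leaking from a physical pair of headphones in the scene.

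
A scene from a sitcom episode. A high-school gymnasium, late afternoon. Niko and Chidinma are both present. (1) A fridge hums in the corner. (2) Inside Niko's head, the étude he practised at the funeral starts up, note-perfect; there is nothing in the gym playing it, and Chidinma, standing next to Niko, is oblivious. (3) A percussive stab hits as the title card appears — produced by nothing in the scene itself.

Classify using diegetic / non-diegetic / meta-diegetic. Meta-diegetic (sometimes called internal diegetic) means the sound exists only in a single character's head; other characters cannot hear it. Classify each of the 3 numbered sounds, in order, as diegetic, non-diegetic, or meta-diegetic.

(1) it's the actual ambient sound of the location → diegetic.
(2) is meta-diegetic: it lives in Niko's subjectivity, not in the gym.
Sound (3): it's a sound-design accent with no in-world source; no one in the scene can hear it, so non-diegetic.

diegetic, meta-diegetic, non-diegetic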